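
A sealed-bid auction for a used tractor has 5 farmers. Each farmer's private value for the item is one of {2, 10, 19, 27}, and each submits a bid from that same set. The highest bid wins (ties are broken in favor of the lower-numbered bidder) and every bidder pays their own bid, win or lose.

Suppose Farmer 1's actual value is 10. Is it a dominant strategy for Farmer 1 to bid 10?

Consider the case where Farmer 2 bids 2, Farmer 3 bids 2, Farmer 4 bids 2 and Farmer 5 bids 2.
Truthful bid 10: wins, pays 10, utility 10 - 10 = 0.
Bid 2 instead: wins, pays 2, utility 10 - 2 = 8.
Since 8 > 0, bidding 2 is strictly better here, so truthful bidding is not dominant.

No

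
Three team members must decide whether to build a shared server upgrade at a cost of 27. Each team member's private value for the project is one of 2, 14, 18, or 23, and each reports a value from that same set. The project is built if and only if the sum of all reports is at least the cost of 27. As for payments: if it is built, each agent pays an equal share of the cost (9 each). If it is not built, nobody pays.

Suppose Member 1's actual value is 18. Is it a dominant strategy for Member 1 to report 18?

No

Consider the case where Member 2 reports 2 and Member 3 reports 2.
Truthful report 18: project not built, utility 0.
Report 23 instead: project built, pays 9, utility 18 - 9 = 9.
Since 9 > 0, reporting 23 is strictly better here, so truthful reporting is not dominant.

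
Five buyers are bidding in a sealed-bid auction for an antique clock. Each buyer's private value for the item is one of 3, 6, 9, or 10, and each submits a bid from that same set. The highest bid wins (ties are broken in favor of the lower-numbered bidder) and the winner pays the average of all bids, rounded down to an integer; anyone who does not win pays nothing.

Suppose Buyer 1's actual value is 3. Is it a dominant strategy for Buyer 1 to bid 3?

Yes

Check each profile of the others' bids and compare truth against every alternative bid.
Others bid (6, 6, 6, 6): truth gives 0, best alternative gives -3.
Others bid (3, 6, 6, 6): truth gives 0, best alternative gives -2.
Others bid (6, 3, 6, 6): truth gives 0, best alternative gives -2.
Others bid (6, 6, 3, 6): truth gives 0, best alternative gives -2.
Others bid (6, 6, 6, 3): truth gives 0, best alternative gives -2.
Others bid (3, 3, 3, 6): truth gives 0, best alternative gives -1.
(Remaining 250 profiles checked similarly; truth is weakly best in each.)
In every case the truthful bid is at least as good as any alternative, so it is a dominant strategy.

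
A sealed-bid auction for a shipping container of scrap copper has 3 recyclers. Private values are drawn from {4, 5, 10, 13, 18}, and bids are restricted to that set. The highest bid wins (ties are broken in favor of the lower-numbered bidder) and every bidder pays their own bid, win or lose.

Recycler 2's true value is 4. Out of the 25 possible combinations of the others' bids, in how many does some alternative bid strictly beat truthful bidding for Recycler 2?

Others bid (4, 4): truth gives -4; bid 5 gives -1 > -4. Violating.
Others bid (4, 5): truth gives -4; bid 5 gives -1 > -4. Violating.
Others bid (4, 10): truth gives -4; no alternative beats it.
Others bid (4, 13): truth gives -4; no alternative beats it.
(Checking all 25 profiles: 2 have a profitable deviation, 23 do not.)

2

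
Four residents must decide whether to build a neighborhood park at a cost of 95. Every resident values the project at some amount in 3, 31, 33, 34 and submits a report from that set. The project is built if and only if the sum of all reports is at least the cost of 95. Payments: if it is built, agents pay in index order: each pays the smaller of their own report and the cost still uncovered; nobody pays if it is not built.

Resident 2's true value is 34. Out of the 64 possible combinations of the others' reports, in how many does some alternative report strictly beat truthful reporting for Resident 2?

54

Others report (3, 31, 31): truth gives 0; report 31 gives 3 > 0. Violating.
Others report (3, 31, 33): truth gives 0; report 31 gives 3 > 0. Violating.
Others report (3, 31, 34): truth gives 0; report 31 gives 3 > 0. Violating.
Others report (3, 33, 31): truth gives 0; report 31 gives 3 > 0. Violating.
Others report (3, 3, 3): truth gives 0; no alternative beats it.
Others report (3, 3, 31): truth gives 0; no alternative beats it.
(Checking all 64 profiles: 54 have a profitable deviation, 10 do not.)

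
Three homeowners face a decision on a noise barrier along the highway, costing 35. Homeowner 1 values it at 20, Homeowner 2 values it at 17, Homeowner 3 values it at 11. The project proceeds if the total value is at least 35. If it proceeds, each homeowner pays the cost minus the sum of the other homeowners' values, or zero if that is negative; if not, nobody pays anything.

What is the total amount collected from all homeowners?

Total value 48 ≥ cost 35, so it is built.
Homeowner 1: others sum to 28; max(0, 35 - 28) = 7.
Homeowner 2: others sum to 31; max(0, 35 - 31) = 4.
Homeowner 3: others sum to 37; max(0, 35 - 37) = 0.
Total collected = 7 + 4 + 0 = 11.

11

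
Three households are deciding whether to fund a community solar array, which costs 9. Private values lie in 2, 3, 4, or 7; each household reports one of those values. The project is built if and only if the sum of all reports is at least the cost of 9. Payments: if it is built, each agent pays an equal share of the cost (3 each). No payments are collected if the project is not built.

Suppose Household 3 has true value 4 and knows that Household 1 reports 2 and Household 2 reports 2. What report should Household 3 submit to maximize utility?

Report 2: project not built, utility 0.
Report 3: project not built, utility 0.
Report 4: project not built, utility 0.
Report 7: project built, pays 3, utility 4 - 3 = 1.
The best choice is 7 with utility 1.

7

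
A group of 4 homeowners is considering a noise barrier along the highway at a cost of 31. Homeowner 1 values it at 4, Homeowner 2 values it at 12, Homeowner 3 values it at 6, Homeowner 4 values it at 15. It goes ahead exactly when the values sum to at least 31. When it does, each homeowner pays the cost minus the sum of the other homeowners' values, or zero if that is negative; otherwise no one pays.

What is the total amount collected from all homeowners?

Total value 37 ≥ cost 31, so it is built.
Homeowner 1: others sum to 33; max(0, 31 - 33) = 0.
Homeowner 2: others sum to 25; max(0, 31 - 25) = 6.
Homeowner 3: others sum to 31; max(0, 31 - 31) = 0.
Homeowner 4: others sum to 22; max(0, 31 - 22) = 9.
Total collected = 0 + 6 + 0 + 9 = 15.

15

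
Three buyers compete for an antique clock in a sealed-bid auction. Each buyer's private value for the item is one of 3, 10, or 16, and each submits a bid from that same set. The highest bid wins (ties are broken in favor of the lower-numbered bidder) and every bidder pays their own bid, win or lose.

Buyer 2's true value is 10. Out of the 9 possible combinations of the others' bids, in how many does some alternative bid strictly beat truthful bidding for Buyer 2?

7

Others bid (3, 16): truth gives -10; bid 3 gives -3 > -10. Violating.
Others bid (10, 3): truth gives -10; bid 3 gives -3 > -10. Violating.
Others bid (10, 10): truth gives -10; bid 3 gives -3 > -10. Violating.
Others bid (10, 16): truth gives -10; bid 3 gives -3 > -10. Violating.
Others bid (3, 3): truth gives 0; no alternative beats it.
Others bid (3, 10): truth gives 0; no alternative beats it.
(Checking all 9 profiles: 7 have a profitable deviation, 2 do not.)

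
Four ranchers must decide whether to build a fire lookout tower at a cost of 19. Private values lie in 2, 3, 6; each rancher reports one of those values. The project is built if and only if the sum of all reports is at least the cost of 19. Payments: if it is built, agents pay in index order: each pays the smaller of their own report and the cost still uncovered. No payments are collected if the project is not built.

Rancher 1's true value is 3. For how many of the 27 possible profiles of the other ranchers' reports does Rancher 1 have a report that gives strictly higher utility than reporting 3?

Others report (6, 6, 6): truth gives 0; report 2 gives 1 > 0. Violating.
Others report (2, 2, 2): truth gives 0; no alternative beats it.
Others report (2, 2, 3): truth gives 0; no alternative beats it.
(Checking all 27 profiles: 1 has a profitable deviation, 26 do not.)

1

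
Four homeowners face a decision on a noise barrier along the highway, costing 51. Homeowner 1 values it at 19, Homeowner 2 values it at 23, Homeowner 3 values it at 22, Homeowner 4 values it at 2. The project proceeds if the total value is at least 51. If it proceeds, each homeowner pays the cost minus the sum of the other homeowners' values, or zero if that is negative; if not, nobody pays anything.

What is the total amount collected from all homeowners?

Total value 66 ≥ cost 51, so it is built.
Homeowner 1: others sum to 47; max(0, 51 - 47) = 4.
Homeowner 2: others sum to 43; max(0, 51 - 43) = 8.
Homeowner 3: others sum to 44; max(0, 51 - 44) = 7.
Homeowner 4: others sum to 64; max(0, 51 - 64) = 0.
Total collected = 4 + 8 + 7 + 0 = 19.

19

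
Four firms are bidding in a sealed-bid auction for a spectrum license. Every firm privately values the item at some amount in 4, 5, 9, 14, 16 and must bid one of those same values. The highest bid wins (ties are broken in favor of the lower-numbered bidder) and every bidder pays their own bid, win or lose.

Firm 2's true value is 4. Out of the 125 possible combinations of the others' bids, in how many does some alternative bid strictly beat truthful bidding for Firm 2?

4

Others bid (4, 4, 4): truth gives -4; bid 5 gives -1 > -4. Violating.
Others bid (4, 4, 5): truth gives -4; bid 5 gives -1 > -4. Violating.
Others bid (4, 5, 4): truth gives -4; bid 5 gives -1 > -4. Violating.
Others bid (4, 5, 5): truth gives -4; bid 5 gives -1 > -4. Violating.
Others bid (4, 4, 9): truth gives -4; no alternative beats it.
Others bid (4, 4, 14): truth gives -4; no alternative beats it.
(Checking all 125 profiles: 4 have a profitable deviation, 121 do not.)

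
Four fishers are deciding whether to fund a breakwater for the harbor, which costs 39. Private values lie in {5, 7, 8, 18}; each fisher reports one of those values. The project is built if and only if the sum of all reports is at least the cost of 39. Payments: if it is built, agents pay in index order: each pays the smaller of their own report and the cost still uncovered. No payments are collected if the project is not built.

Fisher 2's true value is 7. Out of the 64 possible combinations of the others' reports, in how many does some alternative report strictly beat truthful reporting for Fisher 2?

Others report (5, 18, 18): truth gives 0; report 5 gives 2 > 0. Violating.
Others report (7, 18, 18): truth gives 0; report 5 gives 2 > 0. Violating.
Others report (8, 8, 18): truth gives 0; report 5 gives 2 > 0. Violating.
Others report (8, 18, 8): truth gives 0; report 5 gives 2 > 0. Violating.
Others report (5, 5, 5): truth gives 0; no alternative beats it.
Others report (5, 5, 7): truth gives 0; no alternative beats it.
(Checking all 64 profiles: 13 have a profitable deviation, 51 do not.)

13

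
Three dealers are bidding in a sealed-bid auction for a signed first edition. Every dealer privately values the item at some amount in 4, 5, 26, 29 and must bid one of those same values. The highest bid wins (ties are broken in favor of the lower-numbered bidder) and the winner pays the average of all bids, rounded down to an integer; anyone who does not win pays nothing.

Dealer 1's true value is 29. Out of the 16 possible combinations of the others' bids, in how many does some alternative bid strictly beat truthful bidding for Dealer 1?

Others bid (4, 4): truth gives 17; bid 4 gives 25 > 17. Violating.
Others bid (4, 5): truth gives 17; bid 5 gives 25 > 17. Violating.
Others bid (4, 26): truth gives 10; bid 26 gives 11 > 10. Violating.
Others bid (5, 4): truth gives 17; bid 5 gives 25 > 17. Violating.
Others bid (4, 29): truth gives 9; no alternative beats it.
Others bid (5, 29): truth gives 8; no alternative beats it.
(Checking all 16 profiles: 9 have a profitable deviation, 7 do not.)

9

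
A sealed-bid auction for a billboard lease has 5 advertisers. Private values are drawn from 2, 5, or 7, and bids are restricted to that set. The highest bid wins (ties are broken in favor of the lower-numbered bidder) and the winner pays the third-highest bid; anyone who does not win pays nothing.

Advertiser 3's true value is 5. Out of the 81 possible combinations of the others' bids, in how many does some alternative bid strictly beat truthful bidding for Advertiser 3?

4

Others bid (2, 2, 2, 7): truth gives 0; bid 7 gives 3 > 0. Violating.
Others bid (2, 2, 7, 2): truth gives 0; bid 7 gives 3 > 0. Violating.
Others bid (2, 5, 2, 2): truth gives 0; bid 7 gives 3 > 0. Violating.
Others bid (5, 2, 2, 2): truth gives 0; bid 7 gives 3 > 0. Violating.
Others bid (2, 2, 2, 2): truth gives 3; no alternative beats it.
Others bid (2, 2, 2, 5): truth gives 3; no alternative beats it.
(Checking all 81 profiles: 4 have a profitable deviation, 77 do not.)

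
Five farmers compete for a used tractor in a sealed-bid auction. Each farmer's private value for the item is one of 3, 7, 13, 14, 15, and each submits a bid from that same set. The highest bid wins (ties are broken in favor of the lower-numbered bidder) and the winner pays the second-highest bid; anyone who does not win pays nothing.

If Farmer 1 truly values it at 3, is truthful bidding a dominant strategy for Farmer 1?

Check each profile of the others' bids and compare truth against every alternative bid.
Others bid (3, 3, 3, 7): truth gives 0, best alternative gives -4.
Others bid (3, 3, 7, 3): truth gives 0, best alternative gives -4.
Others bid (3, 3, 7, 7): truth gives 0, best alternative gives -4.
Others bid (3, 7, 3, 3): truth gives 0, best alternative gives -4.
Others bid (3, 7, 3, 7): truth gives 0, best alternative gives -4.
Others bid (3, 7, 7, 3): truth gives 0, best alternative gives -4.
(Remaining 619 profiles checked similarly; truth is weakly best in each.)
In every case the truthful bid is at least as good as any alternative, so it is a dominant strategy.

Yes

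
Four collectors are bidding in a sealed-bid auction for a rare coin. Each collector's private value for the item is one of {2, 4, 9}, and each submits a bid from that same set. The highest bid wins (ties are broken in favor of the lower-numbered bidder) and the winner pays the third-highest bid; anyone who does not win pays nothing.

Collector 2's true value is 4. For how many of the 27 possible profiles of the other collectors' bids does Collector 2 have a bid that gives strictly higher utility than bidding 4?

3

Others bid (2, 2, 9): truth gives 0; bid 9 gives 2 > 0. Violating.
Others bid (2, 9, 2): truth gives 0; bid 9 gives 2 > 0. Violating.
Others bid (4, 2, 2): truth gives 0; bid 9 gives 2 > 0. Violating.
Others bid (2, 2, 2): truth gives 2; no alternative beats it.
Others bid (2, 2, 4): truth gives 2; no alternative beats it.
(Checking all 27 profiles: 3 have a profitable deviation, 24 do not.)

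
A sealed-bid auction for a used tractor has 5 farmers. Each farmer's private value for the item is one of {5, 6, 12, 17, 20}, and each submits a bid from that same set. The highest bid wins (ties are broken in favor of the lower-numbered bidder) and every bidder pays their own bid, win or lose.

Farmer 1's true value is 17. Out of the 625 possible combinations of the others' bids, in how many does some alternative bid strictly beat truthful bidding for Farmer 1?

Others bid (5, 5, 5, 5): truth gives 0; bid 5 gives 12 > 0. Violating.
Others bid (5, 5, 5, 6): truth gives 0; bid 6 gives 11 > 0. Violating.
Others bid (5, 5, 5, 12): truth gives 0; bid 12 gives 5 > 0. Violating.
Others bid (5, 5, 5, 20): truth gives -17; bid 20 gives -3 > -17. Violating.
Others bid (5, 5, 5, 17): truth gives 0; no alternative beats it.
Others bid (5, 5, 6, 17): truth gives 0; no alternative beats it.
(Checking all 625 profiles: 450 have a profitable deviation, 175 do not.)

450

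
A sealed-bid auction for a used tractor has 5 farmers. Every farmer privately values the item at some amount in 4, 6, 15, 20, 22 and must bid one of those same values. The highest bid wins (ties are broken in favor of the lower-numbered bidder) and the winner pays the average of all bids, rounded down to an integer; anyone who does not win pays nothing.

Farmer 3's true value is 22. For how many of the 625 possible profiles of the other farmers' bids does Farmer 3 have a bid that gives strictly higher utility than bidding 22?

76

Others bid (4, 4, 4, 4): truth gives 15; bid 6 gives 18 > 15. Violating.
Others bid (4, 4, 4, 6): truth gives 14; bid 6 gives 18 > 14. Violating.
Others bid (4, 4, 4, 15): truth gives 13; bid 15 gives 14 > 13. Violating.
Others bid (4, 4, 6, 4): truth gives 14; bid 6 gives 18 > 14. Violating.
Others bid (4, 4, 4, 20): truth gives 12; no alternative beats it.
Others bid (4, 4, 4, 22): truth gives 11; no alternative beats it.
(Checking all 625 profiles: 76 have a profitable deviation, 549 do not.)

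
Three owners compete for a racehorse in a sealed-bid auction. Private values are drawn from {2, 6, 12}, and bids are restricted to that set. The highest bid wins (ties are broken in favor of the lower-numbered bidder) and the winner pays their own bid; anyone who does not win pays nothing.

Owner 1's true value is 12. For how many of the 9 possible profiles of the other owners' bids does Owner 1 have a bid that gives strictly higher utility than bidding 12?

Others bid (2, 2): truth gives 0; bid 2 gives 10 > 0. Violating.
Others bid (2, 6): truth gives 0; bid 6 gives 6 > 0. Violating.
Others bid (6, 2): truth gives 0; bid 6 gives 6 > 0. Violating.
Others bid (6, 6): truth gives 0; bid 6 gives 6 > 0. Violating.
Others bid (2, 12): truth gives 0; no alternative beats it.
Others bid (6, 12): truth gives 0; no alternative beats it.
(Checking all 9 profiles: 4 have a profitable deviation, 5 do not.)

4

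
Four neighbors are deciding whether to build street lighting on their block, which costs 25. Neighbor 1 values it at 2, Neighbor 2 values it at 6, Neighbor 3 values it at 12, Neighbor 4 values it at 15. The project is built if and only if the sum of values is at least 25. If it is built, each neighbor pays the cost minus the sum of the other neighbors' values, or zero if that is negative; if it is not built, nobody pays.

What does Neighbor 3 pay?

Total value 35 ≥ cost 25, so the project is built.
The other neighbors' values sum to 23.
Cost minus that sum is 25 - 23 = 2.

2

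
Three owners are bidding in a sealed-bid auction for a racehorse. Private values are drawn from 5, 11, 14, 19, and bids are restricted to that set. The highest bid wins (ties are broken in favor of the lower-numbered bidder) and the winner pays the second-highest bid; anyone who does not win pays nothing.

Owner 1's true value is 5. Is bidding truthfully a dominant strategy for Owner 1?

Yes

Check each profile of the others' bids and compare truth against every alternative bid.
Others bid (5, 11): truth gives 0, best alternative gives -6.
Others bid (11, 5): truth gives 0, best alternative gives -6.
Others bid (11, 11): truth gives 0, best alternative gives -6.
Others bid (5, 5): truth gives 0, best alternative gives 0.
Others bid (5, 14): truth gives 0, best alternative gives 0.
Others bid (5, 19): truth gives 0, best alternative gives 0.
(Remaining 10 profiles checked similarly; truth is weakly best in each.)
In every case the truthful bid is at least as good as any alternative, so it is a dominant strategy.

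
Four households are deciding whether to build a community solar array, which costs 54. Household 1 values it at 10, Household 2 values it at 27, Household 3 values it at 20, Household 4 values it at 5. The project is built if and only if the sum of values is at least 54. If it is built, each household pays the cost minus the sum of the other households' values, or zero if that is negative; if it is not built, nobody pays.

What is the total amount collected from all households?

Total value 62 ≥ cost 54, so it is built.
Household 1: others sum to 52; max(0, 54 - 52) = 2.
Household 2: others sum to 35; max(0, 54 - 35) = 19.
Household 3: others sum to 42; max(0, 54 - 42) = 12.
Household 4: others sum to 57; max(0, 54 - 57) = 0.
Total collected = 2 + 19 + 12 + 0 = 33.

33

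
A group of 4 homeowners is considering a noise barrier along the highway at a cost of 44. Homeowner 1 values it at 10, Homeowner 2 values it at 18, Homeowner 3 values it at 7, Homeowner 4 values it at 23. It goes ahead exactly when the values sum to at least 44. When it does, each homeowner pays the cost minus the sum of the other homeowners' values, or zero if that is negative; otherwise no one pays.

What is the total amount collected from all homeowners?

13

Total value 58 ≥ cost 44, so it is built.
Homeowner 1: others sum to 48; max(0, 44 - 48) = 0.
Homeowner 2: others sum to 40; max(0, 44 - 40) = 4.
Homeowner 3: others sum to 51; max(0, 44 - 51) = 0.
Homeowner 4: others sum to 35; max(0, 44 - 35) = 9.
Total collected = 0 + 4 + 0 + 9 = 13.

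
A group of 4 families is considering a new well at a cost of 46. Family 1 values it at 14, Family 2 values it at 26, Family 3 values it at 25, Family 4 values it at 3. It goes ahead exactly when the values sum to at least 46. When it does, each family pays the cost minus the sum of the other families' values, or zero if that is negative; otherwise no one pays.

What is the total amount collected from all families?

Total value 68 ≥ cost 46, so it is built.
Family 1: others sum to 54; max(0, 46 - 54) = 0.
Family 2: others sum to 42; max(0, 46 - 42) = 4.
Family 3: others sum to 43; max(0, 46 - 43) = 3.
Family 4: others sum to 65; max(0, 46 - 65) = 0.
Total collected = 0 + 4 + 3 + 0 = 7.

7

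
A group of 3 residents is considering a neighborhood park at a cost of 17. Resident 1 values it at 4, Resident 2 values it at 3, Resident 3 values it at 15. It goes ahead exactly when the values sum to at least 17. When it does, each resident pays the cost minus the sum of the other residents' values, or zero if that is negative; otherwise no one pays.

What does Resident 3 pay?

Total value 22 ≥ cost 17, so the project is built.
The other residents' values sum to 7.
Cost minus that sum is 17 - 7 = 10.

10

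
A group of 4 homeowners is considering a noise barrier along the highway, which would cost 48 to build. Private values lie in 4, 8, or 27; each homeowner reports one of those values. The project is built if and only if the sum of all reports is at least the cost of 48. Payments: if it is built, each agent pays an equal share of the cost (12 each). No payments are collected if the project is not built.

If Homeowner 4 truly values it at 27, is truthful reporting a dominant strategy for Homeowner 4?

Check each profile of the others' reports and compare truth against every alternative report.
Others report (4, 4, 27): truth gives 15, best alternative gives 0.
Others report (4, 8, 27): truth gives 15, best alternative gives 0.
Others report (4, 27, 4): truth gives 15, best alternative gives 0.
Others report (4, 27, 8): truth gives 15, best alternative gives 0.
Others report (8, 4, 27): truth gives 15, best alternative gives 0.
Others report (8, 8, 8): truth gives 15, best alternative gives 0.
(Remaining 21 profiles checked similarly; truth is weakly best in each.)
In every case the truthful report is at least as good as any alternative, so it is a dominant strategy.

Yes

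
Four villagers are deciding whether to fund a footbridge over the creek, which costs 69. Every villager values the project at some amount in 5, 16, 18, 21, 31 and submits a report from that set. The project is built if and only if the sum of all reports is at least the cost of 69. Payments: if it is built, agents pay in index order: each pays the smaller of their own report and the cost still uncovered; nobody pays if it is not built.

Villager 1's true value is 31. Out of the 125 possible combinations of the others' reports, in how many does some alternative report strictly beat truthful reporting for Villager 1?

85

Others report (5, 16, 31): truth gives 0; report 18 gives 13 > 0. Violating.
Others report (5, 18, 31): truth gives 0; report 16 gives 15 > 0. Violating.
Others report (5, 21, 31): truth gives 0; report 16 gives 15 > 0. Violating.
Others report (5, 31, 16): truth gives 0; report 18 gives 13 > 0. Violating.
Others report (5, 5, 5): truth gives 0; no alternative beats it.
Others report (5, 5, 16): truth gives 0; no alternative beats it.
(Checking all 125 profiles: 85 have a profitable deviation, 40 do not.)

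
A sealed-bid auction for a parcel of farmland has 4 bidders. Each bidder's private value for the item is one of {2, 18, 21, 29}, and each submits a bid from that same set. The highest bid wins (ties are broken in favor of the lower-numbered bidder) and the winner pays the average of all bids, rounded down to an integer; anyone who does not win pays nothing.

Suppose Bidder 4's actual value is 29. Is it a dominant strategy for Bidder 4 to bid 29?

No

Consider the case where Bidder 1 bids 2, Bidder 2 bids 2 and Bidder 3 bids 2.
Truthful bid 29: wins, pays 8, utility 29 - 8 = 21.
Bid 18 instead: wins, pays 6, utility 29 - 6 = 23.
Since 23 > 21, bidding 18 is strictly better here, so truthful bidding is not dominant.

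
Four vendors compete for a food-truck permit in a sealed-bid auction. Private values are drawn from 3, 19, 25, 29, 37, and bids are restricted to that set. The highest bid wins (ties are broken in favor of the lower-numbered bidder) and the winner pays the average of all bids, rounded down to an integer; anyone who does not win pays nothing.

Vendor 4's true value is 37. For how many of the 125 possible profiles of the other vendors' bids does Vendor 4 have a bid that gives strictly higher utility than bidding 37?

Others bid (3, 3, 3): truth gives 26; bid 19 gives 30 > 26. Violating.
Others bid (3, 3, 19): truth gives 22; bid 25 gives 25 > 22. Violating.
Others bid (3, 3, 25): truth gives 20; bid 29 gives 22 > 20. Violating.
Others bid (3, 19, 3): truth gives 22; bid 25 gives 25 > 22. Violating.
Others bid (3, 3, 29): truth gives 19; no alternative beats it.
Others bid (3, 3, 37): truth gives 0; no alternative beats it.
(Checking all 125 profiles: 27 have a profitable deviation, 98 do not.)

27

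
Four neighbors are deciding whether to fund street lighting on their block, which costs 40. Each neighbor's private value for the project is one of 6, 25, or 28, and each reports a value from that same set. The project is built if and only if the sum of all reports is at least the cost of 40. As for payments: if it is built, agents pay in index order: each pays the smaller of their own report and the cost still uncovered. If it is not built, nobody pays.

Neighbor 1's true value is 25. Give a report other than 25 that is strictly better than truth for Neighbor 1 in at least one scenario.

6

Suppose Neighbor 2 reports 6, Neighbor 3 reports 6 and Neighbor 4 reports 25.
Report 25: project built, pays 25, utility 25 - 25 = 0.
Report 6: project built, pays 6, utility 25 - 6 = 19.
So reporting 6 beats truth here (19 > 0).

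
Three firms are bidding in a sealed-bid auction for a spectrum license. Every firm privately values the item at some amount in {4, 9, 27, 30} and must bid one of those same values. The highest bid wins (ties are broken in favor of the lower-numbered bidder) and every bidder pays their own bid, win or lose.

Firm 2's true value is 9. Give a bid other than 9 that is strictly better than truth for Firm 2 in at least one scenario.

4

Suppose Firm 1 bids 4 and Firm 3 bids 27.
Bid 9: loses but pays 9, utility -9.
Bid 4: loses but pays 4, utility -4.
So bidding 4 beats truth here (-4 > -9).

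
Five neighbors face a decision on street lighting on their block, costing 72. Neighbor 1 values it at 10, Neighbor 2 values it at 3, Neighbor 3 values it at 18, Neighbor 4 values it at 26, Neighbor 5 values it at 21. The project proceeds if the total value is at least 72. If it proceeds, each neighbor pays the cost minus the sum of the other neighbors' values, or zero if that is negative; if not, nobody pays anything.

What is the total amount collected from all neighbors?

51

Total value 78 ≥ cost 72, so it is built.
Neighbor 1: others sum to 68; max(0, 72 - 68) = 4.
Neighbor 2: others sum to 75; max(0, 72 - 75) = 0.
Neighbor 3: others sum to 60; max(0, 72 - 60) = 12.
Neighbor 4: others sum to 52; max(0, 72 - 52) = 20.
Neighbor 5: others sum to 57; max(0, 72 - 57) = 15.
Total collected = 4 + 0 + 12 + 20 + 15 = 51.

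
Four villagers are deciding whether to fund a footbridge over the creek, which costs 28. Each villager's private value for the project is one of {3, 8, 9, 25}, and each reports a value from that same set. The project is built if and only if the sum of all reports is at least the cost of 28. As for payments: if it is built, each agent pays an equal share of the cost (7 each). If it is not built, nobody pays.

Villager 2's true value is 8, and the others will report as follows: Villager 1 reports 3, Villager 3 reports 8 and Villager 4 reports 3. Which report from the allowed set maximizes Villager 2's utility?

25

Report 3: project not built, utility 0.
Report 8: project not built, utility 0.
Report 9: project not built, utility 0.
Report 25: project built, pays 7, utility 8 - 7 = 1.
The best choice is 25 with utility 1.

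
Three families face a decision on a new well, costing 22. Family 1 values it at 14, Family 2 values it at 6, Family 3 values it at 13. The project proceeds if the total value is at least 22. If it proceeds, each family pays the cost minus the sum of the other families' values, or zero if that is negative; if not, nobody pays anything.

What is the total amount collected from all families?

5

Total value 33 ≥ cost 22, so it is built.
Family 1: others sum to 19; max(0, 22 - 19) = 3.
Family 2: others sum to 27; max(0, 22 - 27) = 0.
Family 3: others sum to 20; max(0, 22 - 20) = 2.
Total collected = 3 + 0 + 2 = 5.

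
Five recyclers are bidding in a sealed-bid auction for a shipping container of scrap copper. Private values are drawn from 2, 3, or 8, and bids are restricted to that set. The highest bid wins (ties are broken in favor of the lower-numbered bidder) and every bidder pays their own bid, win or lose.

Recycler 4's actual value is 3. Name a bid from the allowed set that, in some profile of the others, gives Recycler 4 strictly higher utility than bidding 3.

Suppose Recycler 1 bids 2, Recycler 2 bids 2, Recycler 3 bids 2 and Recycler 5 bids 8.
Bid 3: loses but pays 3, utility -3.
Bid 2: loses but pays 2, utility -2.
So bidding 2 beats truth here (-2 > -3).

2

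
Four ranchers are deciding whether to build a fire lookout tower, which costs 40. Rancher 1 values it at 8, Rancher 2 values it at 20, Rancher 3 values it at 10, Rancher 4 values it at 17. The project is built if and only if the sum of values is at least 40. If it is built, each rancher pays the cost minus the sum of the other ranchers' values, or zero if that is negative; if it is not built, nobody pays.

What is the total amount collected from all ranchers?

Total value 55 ≥ cost 40, so it is built.
Rancher 1: others sum to 47; max(0, 40 - 47) = 0.
Rancher 2: others sum to 35; max(0, 40 - 35) = 5.
Rancher 3: others sum to 45; max(0, 40 - 45) = 0.
Rancher 4: others sum to 38; max(0, 40 - 38) = 2.
Total collected = 0 + 5 + 0 + 2 = 7.

7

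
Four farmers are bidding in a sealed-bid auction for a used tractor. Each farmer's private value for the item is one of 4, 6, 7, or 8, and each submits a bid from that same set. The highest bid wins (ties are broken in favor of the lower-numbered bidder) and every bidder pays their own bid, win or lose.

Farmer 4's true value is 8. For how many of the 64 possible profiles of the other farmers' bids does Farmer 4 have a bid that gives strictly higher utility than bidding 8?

45

Others bid (4, 4, 4): truth gives 0; bid 6 gives 2 > 0. Violating.
Others bid (4, 4, 6): truth gives 0; bid 7 gives 1 > 0. Violating.
Others bid (4, 4, 8): truth gives -8; bid 4 gives -4 > -8. Violating.
Others bid (4, 6, 4): truth gives 0; bid 7 gives 1 > 0. Violating.
Others bid (4, 4, 7): truth gives 0; no alternative beats it.
Others bid (4, 6, 7): truth gives 0; no alternative beats it.
(Checking all 64 profiles: 45 have a profitable deviation, 19 do not.)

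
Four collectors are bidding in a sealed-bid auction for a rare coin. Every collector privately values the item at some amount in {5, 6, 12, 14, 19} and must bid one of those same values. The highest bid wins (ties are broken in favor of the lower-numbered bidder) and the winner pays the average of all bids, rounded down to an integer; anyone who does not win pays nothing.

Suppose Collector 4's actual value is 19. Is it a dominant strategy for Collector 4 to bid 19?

No

Consider the case where Collector 1 bids 5, Collector 2 bids 5 and Collector 3 bids 5.
Truthful bid 19: wins, pays 8, utility 19 - 8 = 11.
Bid 6 instead: wins, pays 5, utility 19 - 5 = 14.
Since 14 > 11, bidding 6 is strictly better here, so truthful bidding is not dominant.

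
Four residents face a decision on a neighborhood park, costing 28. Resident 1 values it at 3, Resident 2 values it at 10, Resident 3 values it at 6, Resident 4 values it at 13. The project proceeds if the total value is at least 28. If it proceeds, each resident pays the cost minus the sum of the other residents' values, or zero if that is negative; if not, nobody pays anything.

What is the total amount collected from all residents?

17

Total value 32 ≥ cost 28, so it is built.
Resident 1: others sum to 29; max(0, 28 - 29) = 0.
Resident 2: others sum to 22; max(0, 28 - 22) = 6.
Resident 3: others sum to 26; max(0, 28 - 26) = 2.
Resident 4: others sum to 19; max(0, 28 - 19) = 9.
Total collected = 0 + 6 + 2 + 9 = 17.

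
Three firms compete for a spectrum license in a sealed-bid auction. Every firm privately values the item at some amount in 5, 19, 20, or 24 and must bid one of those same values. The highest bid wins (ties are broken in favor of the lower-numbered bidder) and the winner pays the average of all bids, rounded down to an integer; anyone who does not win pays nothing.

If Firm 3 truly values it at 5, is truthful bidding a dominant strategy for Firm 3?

Yes

Check each profile of the others' bids and compare truth against every alternative bid.
Others bid (5, 5): truth gives 0, best alternative gives -4.
Others bid (5, 19): truth gives 0, best alternative gives 0.
Others bid (5, 20): truth gives 0, best alternative gives 0.
Others bid (5, 24): truth gives 0, best alternative gives 0.
Others bid (19, 5): truth gives 0, best alternative gives 0.
Others bid (19, 19): truth gives 0, best alternative gives 0.
(Remaining 10 profiles checked similarly; truth is weakly best in each.)
In every case the truthful bid is at least as good as any alternative, so it is a dominant strategy.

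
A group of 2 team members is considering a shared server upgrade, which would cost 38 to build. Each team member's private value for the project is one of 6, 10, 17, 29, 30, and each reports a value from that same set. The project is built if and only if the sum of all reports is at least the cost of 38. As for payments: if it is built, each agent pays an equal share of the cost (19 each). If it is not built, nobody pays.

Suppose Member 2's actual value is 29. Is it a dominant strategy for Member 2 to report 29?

Yes

Check each profile of the others' reports and compare truth against every alternative report.
Others report (10): truth gives 10, best alternative gives 10.
Others report (17): truth gives 10, best alternative gives 10.
Others report (29): truth gives 10, best alternative gives 10.
Others report (30): truth gives 10, best alternative gives 10.
Others report (6): truth gives 0, best alternative gives 0.
In every case the truthful report is at least as good as any alternative, so it is a dominant strategy.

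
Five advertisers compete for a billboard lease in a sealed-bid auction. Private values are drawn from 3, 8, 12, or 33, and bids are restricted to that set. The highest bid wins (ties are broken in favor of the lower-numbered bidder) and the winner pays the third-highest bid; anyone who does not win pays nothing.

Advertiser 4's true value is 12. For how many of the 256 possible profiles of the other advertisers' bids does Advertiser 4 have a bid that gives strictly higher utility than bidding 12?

32

Others bid (3, 3, 3, 33): truth gives 0; bid 33 gives 9 > 0. Violating.
Others bid (3, 3, 8, 33): truth gives 0; bid 33 gives 4 > 0. Violating.
Others bid (3, 3, 12, 3): truth gives 0; bid 33 gives 9 > 0. Violating.
Others bid (3, 3, 12, 8): truth gives 0; bid 33 gives 4 > 0. Violating.
Others bid (3, 3, 3, 3): truth gives 9; no alternative beats it.
Others bid (3, 3, 3, 8): truth gives 9; no alternative beats it.
(Checking all 256 profiles: 32 have a profitable deviation, 224 do not.)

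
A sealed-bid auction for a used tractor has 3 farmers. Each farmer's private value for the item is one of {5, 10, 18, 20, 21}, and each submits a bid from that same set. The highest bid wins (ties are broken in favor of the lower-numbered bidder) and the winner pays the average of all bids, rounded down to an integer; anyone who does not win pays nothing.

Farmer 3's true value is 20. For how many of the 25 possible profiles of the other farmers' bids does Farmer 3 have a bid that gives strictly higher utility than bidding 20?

Others bid (5, 5): truth gives 10; bid 10 gives 14 > 10. Violating.
Others bid (5, 20): truth gives 0; bid 21 gives 5 > 0. Violating.
Others bid (10, 10): truth gives 7; bid 18 gives 8 > 7. Violating.
Others bid (10, 20): truth gives 0; bid 21 gives 3 > 0. Violating.
Others bid (5, 10): truth gives 9; no alternative beats it.
Others bid (5, 18): truth gives 6; no alternative beats it.
(Checking all 25 profiles: 8 have a profitable deviation, 17 do not.)

8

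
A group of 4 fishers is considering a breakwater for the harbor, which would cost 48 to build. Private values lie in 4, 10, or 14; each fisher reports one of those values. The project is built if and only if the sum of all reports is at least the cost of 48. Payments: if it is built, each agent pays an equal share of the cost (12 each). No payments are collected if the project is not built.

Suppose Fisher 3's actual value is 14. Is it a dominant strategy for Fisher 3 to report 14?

Yes

Check each profile of the others' reports and compare truth against every alternative report.
Others report (10, 10, 14): truth gives 2, best alternative gives 0.
Others report (10, 14, 10): truth gives 2, best alternative gives 0.
Others report (14, 10, 10): truth gives 2, best alternative gives 0.
Others report (10, 14, 14): truth gives 2, best alternative gives 2.
Others report (14, 10, 14): truth gives 2, best alternative gives 2.
Others report (14, 14, 10): truth gives 2, best alternative gives 2.
(Remaining 21 profiles checked similarly; truth is weakly best in each.)
In every case the truthful report is at least as good as any alternative, so it is a dominant strategy.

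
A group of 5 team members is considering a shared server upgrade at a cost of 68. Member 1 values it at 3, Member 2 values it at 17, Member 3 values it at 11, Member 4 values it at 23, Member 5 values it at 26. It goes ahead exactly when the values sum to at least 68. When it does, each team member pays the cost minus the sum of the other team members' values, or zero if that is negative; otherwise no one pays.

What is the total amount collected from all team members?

Total value 80 ≥ cost 68, so it is built.
Member 1: others sum to 77; max(0, 68 - 77) = 0.
Member 2: others sum to 63; max(0, 68 - 63) = 5.
Member 3: others sum to 69; max(0, 68 - 69) = 0.
Member 4: others sum to 57; max(0, 68 - 57) = 11.
Member 5: others sum to 54; max(0, 68 - 54) = 14.
Total collected = 0 + 5 + 0 + 11 + 14 = 30.

30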